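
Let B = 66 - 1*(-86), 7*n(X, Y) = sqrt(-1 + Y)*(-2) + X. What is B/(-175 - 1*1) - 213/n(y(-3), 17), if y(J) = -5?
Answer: 32555/286 ≈ 113.83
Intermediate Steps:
n(X, Y) = -2*sqrt(-1 + Y)/7 + X/7 (n(X, Y) = (sqrt(-1 + Y)*(-2) + X)/7 = (-2*sqrt(-1 + Y) + X)/7 = (X - 2*sqrt(-1 + Y))/7 = -2*sqrt(-1 + Y)/7 + X/7)
B = 152 (B = 66 + 86 = 152)
B/(-175 - 1*1) - 213/n(y(-3), 17) = 152/(-175 - 1*1) - 213/(-2*sqrt(-1 + 17)/7 + (1/7)*(-5)) = 152/(-175 - 1) - 213/(-2*sqrt(16)/7 - 5/7) = 152/(-176) - 213/(-2/7*4 - 5/7) = 152*(-1/176) - 213/(-8/7 - 5/7) = -19/22 - 213/(-13/7) = -19/22 - 213*(-7/13) = -19/22 + 1491/13 = 32555/286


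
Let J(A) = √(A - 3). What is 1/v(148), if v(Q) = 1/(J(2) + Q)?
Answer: 148 + I ≈ 148.0 + 1.0*I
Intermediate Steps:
J(A) = √(-3 + A)
v(Q) = 1/(I + Q) (v(Q) = 1/(√(-3 + 2) + Q) = 1/(√(-1) + Q) = 1/(I + Q))
1/v(148) = 1/(1/(I + 148)) = 1/(1/(148 + I)) = 1/((148 - I)/21905) = 148 + I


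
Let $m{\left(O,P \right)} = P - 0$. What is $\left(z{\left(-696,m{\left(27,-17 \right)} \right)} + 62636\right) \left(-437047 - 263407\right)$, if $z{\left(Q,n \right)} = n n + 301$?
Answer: $-44286904604$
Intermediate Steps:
$m{\left(O,P \right)} = P$ ($m{\left(O,P \right)} = P + 0 = P$)
$z{\left(Q,n \right)} = 301 + n^{2}$ ($z{\left(Q,n \right)} = n^{2} + 301 = 301 + n^{2}$)
$\left(z{\left(-696,m{\left(27,-17 \right)} \right)} + 62636\right) \left(-437047 - 263407\right) = \left(\left(301 + \left(-17\right)^{2}\right) + 62636\right) \left(-437047 - 263407\right) = \left(\left(301 + 289\right) + 62636\right) \left(-700454\right) = \left(590 + 62636\right) \left(-700454\right) = 63226 \left(-700454\right) = -44286904604$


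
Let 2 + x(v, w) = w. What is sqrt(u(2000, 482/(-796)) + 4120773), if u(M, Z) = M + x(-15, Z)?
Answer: sqrt(653063321566)/398 ≈ 2030.5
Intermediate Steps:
x(v, w) = -2 + w
u(M, Z) = -2 + M + Z (u(M, Z) = M + (-2 + Z) = -2 + M + Z)
sqrt(u(2000, 482/(-796)) + 4120773) = sqrt((-2 + 2000 + 482/(-796)) + 4120773) = sqrt((-2 + 2000 + 482*(-1/796)) + 4120773) = sqrt((-2 + 2000 - 241/398) + 4120773) = sqrt(794963/398 + 4120773) = sqrt(1640862617/398) = sqrt(653063321566)/398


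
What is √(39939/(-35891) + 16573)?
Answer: 2*√5336826637291/35891 ≈ 128.73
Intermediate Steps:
√(39939/(-35891) + 16573) = √(39939*(-1/35891) + 16573) = √(-39939/35891 + 16573) = √(594781604/35891) = 2*√5336826637291/35891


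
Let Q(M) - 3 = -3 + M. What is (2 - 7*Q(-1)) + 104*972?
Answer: 101097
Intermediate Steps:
Q(M) = M (Q(M) = 3 + (-3 + M) = M)
(2 - 7*Q(-1)) + 104*972 = (2 - 7*(-1)) + 104*972 = (2 + 7) + 101088 = 9 + 101088 = 101097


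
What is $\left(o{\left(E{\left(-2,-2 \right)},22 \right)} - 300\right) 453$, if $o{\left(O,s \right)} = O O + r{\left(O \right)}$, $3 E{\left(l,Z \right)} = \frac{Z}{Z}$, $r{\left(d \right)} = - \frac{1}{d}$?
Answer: $- \frac{411626}{3} \approx -1.3721 \cdot 10^{5}$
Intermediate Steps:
$E{\left(l,Z \right)} = \frac{1}{3}$ ($E{\left(l,Z \right)} = \frac{Z \frac{1}{Z}}{3} = \frac{1}{3} \cdot 1 = \frac{1}{3}$)
$o{\left(O,s \right)} = O^{2} - \frac{1}{O}$ ($o{\left(O,s \right)} = O O - \frac{1}{O} = O^{2} - \frac{1}{O}$)
$\left(o{\left(E{\left(-2,-2 \right)},22 \right)} - 300\right) 453 = \left(\frac{1}{\frac{1}{3}} \left(-1 + \left(\frac{1}{3}\right)^{3}\right) - 300\right) 453 = \left(3 \left(-1 + \frac{1}{27}\right) - 300\right) 453 = \left(3 \left(- \frac{26}{27}\right) - 300\right) 453 = \left(- \frac{26}{9} - 300\right) 453 = \left(- \frac{2726}{9}\right) 453 = - \frac{411626}{3}$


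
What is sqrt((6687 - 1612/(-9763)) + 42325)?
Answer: 2*sqrt(6910727534)/751 ≈ 221.39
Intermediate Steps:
sqrt((6687 - 1612/(-9763)) + 42325) = sqrt((6687 - 1612*(-1)/9763) + 42325) = sqrt((6687 - 1*(-124/751)) + 42325) = sqrt((6687 + 124/751) + 42325) = sqrt(5022061/751 + 42325) = sqrt(36808136/751) = 2*sqrt(6910727534)/751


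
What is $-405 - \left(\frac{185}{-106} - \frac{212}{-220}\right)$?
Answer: $- \frac{2356593}{5830} \approx -404.22$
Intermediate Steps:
$-405 - \left(\frac{185}{-106} - \frac{212}{-220}\right) = -405 - \left(185 \left(- \frac{1}{106}\right) - - \frac{53}{55}\right) = -405 - \left(- \frac{185}{106} + \frac{53}{55}\right) = -405 - - \frac{4557}{5830} = -405 + \frac{4557}{5830} = - \frac{2356593}{5830}$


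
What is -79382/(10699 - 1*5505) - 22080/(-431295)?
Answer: -1137412539/74671541 ≈ -15.232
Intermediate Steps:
-79382/(10699 - 1*5505) - 22080/(-431295) = -79382/(10699 - 5505) - 22080*(-1/431295) = -79382/5194 + 1472/28753 = -79382*1/5194 + 1472/28753 = -39691/2597 + 1472/28753 = -1137412539/74671541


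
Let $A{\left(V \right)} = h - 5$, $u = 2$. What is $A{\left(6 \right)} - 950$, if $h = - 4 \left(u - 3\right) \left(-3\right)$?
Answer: $-967$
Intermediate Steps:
$h = -12$ ($h = - 4 \left(2 - 3\right) \left(-3\right) = \left(-4\right) \left(-1\right) \left(-3\right) = 4 \left(-3\right) = -12$)
$A{\left(V \right)} = -17$ ($A{\left(V \right)} = -12 - 5 = -17$)
$A{\left(6 \right)} - 950 = -17 - 950 = -967$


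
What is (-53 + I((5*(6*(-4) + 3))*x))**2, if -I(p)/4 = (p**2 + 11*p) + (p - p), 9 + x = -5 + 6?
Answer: 8176242704569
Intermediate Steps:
x = -8 (x = -9 + (-5 + 6) = -9 + 1 = -8)
I(p) = -44*p - 4*p**2 (I(p) = -4*((p**2 + 11*p) + (p - p)) = -4*((p**2 + 11*p) + 0) = -4*(p**2 + 11*p) = -44*p - 4*p**2)
(-53 + I((5*(6*(-4) + 3))*x))**2 = (-53 - 4*(5*(6*(-4) + 3))*(-8)*(11 + (5*(6*(-4) + 3))*(-8)))**2 = (-53 - 4*(5*(-24 + 3))*(-8)*(11 + (5*(-24 + 3))*(-8)))**2 = (-53 - 4*(5*(-21))*(-8)*(11 + (5*(-21))*(-8)))**2 = (-53 - 4*(-105*(-8))*(11 - 105*(-8)))**2 = (-53 - 4*840*(11 + 840))**2 = (-53 - 4*840*851)**2 = (-53 - 2859360)**2 = (-2859413)**2 = 8176242704569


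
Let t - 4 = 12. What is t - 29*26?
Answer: -738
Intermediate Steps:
t = 16 (t = 4 + 12 = 16)
t - 29*26 = 16 - 29*26 = 16 - 754 = -738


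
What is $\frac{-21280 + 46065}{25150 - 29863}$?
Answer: $- \frac{24785}{4713} \approx -5.2589$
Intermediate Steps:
$\frac{-21280 + 46065}{25150 - 29863} = \frac{24785}{25150 - 29863} = \frac{24785}{-4713} = 24785 \left(- \frac{1}{4713}\right) = - \frac{24785}{4713}$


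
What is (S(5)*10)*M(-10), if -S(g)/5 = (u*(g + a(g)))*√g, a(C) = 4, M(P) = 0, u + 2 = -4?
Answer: 0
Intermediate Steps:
u = -6 (u = -2 - 4 = -6)
S(g) = -5*√g*(-24 - 6*g) (S(g) = -5*(-6*(g + 4))*√g = -5*(-6*(4 + g))*√g = -5*(-24 - 6*g)*√g = -5*√g*(-24 - 6*g))
(S(5)*10)*M(-10) = ((30*√5*(4 + 5))*10)*0 = ((30*√5*9)*10)*0 = ((270*√5)*10)*0 = (2700*√5)*0 = 0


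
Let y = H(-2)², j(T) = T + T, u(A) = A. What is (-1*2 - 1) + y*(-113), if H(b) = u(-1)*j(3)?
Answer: -4071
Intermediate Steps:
j(T) = 2*T
H(b) = -6 (H(b) = -2*3 = -1*6 = -6)
y = 36 (y = (-6)² = 36)
(-1*2 - 1) + y*(-113) = (-1*2 - 1) + 36*(-113) = (-2 - 1) - 4068 = -3 - 4068 = -4071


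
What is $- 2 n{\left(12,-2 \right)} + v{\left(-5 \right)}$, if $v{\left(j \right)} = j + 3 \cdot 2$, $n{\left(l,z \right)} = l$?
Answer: $-23$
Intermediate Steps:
$v{\left(j \right)} = 6 + j$ ($v{\left(j \right)} = j + 6 = 6 + j$)
$- 2 n{\left(12,-2 \right)} + v{\left(-5 \right)} = \left(-2\right) 12 + \left(6 - 5\right) = -24 + 1 = -23$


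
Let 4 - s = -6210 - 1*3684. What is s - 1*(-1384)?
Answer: 11282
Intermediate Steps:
s = 9898 (s = 4 - (-6210 - 1*3684) = 4 - (-6210 - 3684) = 4 - 1*(-9894) = 4 + 9894 = 9898)
s - 1*(-1384) = 9898 - 1*(-1384) = 9898 + 1384 = 11282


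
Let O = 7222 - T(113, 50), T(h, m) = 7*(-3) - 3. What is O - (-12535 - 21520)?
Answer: 41301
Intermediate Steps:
T(h, m) = -24 (T(h, m) = -21 - 3 = -24)
O = 7246 (O = 7222 - 1*(-24) = 7222 + 24 = 7246)
O - (-12535 - 21520) = 7246 - (-12535 - 21520) = 7246 - 1*(-34055) = 7246 + 34055 = 41301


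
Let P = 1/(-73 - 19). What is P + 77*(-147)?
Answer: -1041349/92 ≈ -11319.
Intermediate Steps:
P = -1/92 (P = 1/(-92) = -1/92 ≈ -0.010870)
P + 77*(-147) = -1/92 + 77*(-147) = -1/92 - 11319 = -1041349/92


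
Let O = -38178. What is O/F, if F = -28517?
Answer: 38178/28517 ≈ 1.3388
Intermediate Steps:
O/F = -38178/(-28517) = -38178*(-1/28517) = 38178/28517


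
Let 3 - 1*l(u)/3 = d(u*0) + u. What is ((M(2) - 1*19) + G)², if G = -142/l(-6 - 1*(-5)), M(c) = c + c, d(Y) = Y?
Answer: 25921/36 ≈ 720.03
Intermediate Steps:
M(c) = 2*c
l(u) = 9 - 3*u (l(u) = 9 - 3*(u*0 + u) = 9 - 3*(0 + u) = 9 - 3*u)
G = -71/6 (G = -142/(9 - 3*(-6 - 1*(-5))) = -142/(9 - 3*(-6 + 5)) = -142/(9 - 3*(-1)) = -142/(9 + 3) = -142/12 = -142*1/12 = -71/6 ≈ -11.833)
((M(2) - 1*19) + G)² = ((2*2 - 1*19) - 71/6)² = ((4 - 19) - 71/6)² = (-15 - 71/6)² = (-161/6)² = 25921/36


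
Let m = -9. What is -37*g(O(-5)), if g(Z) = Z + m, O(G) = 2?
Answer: 259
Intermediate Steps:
g(Z) = -9 + Z (g(Z) = Z - 9 = -9 + Z)
-37*g(O(-5)) = -37*(-9 + 2) = -37*(-7) = 259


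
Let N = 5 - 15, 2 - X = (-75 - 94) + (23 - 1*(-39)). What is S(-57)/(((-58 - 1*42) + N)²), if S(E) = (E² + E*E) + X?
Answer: 6607/12100 ≈ 0.54603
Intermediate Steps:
X = 109 (X = 2 - ((-75 - 94) + (23 - 1*(-39))) = 2 - (-169 + (23 + 39)) = 2 - (-169 + 62) = 2 - 1*(-107) = 2 + 107 = 109)
S(E) = 109 + 2*E² (S(E) = (E² + E*E) + 109 = (E² + E²) + 109 = 2*E² + 109 = 109 + 2*E²)
N = -10
S(-57)/(((-58 - 1*42) + N)²) = (109 + 2*(-57)²)/(((-58 - 1*42) - 10)²) = (109 + 2*3249)/(((-58 - 42) - 10)²) = (109 + 6498)/((-100 - 10)²) = 6607/((-110)²) = 6607/12100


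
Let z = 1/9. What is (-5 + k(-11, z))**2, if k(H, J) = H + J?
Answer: 20449/81 ≈ 252.46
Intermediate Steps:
z = 1/9 ≈ 0.11111
(-5 + k(-11, z))**2 = (-5 + (-11 + 1/9))**2 = (-5 - 98/9)**2 = (-143/9)**2 = 20449/81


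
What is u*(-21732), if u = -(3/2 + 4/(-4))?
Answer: 10866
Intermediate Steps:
u = -½ (u = -(3*(½) + 4*(-¼)) = -(3/2 - 1) = -1*½ = -½ ≈ -0.50000)
u*(-21732) = -½*(-21732) = 10866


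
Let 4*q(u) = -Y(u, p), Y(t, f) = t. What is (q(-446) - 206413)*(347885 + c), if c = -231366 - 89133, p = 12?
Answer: -5649772879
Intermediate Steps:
c = -320499
q(u) = -u/4 (q(u) = (-u)/4 = -u/4)
(q(-446) - 206413)*(347885 + c) = (-1/4*(-446) - 206413)*(347885 - 320499) = (223/2 - 206413)*27386 = -412603/2*27386 = -5649772879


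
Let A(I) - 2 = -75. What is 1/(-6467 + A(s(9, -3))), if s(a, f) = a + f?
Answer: -1/6540 ≈ -0.00015291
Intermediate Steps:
A(I) = -73 (A(I) = 2 - 75 = -73)
1/(-6467 + A(s(9, -3))) = 1/(-6467 - 73) = 1/(-6540) = -1/6540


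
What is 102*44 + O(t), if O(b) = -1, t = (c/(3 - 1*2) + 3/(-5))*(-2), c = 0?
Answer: 4487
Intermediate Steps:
t = 6/5 (t = (0/(3 - 1*2) + 3/(-5))*(-2) = (0/(3 - 2) + 3*(-⅕))*(-2) = (0/1 - ⅗)*(-2) = (0*1 - ⅗)*(-2) = (0 - ⅗)*(-2) = -⅗*(-2) = 6/5 ≈ 1.2000)
102*44 + O(t) = 102*44 - 1 = 4488 - 1 = 4487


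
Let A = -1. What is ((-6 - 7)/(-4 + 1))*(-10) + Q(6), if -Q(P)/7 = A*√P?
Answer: -130/3 + 7*√6 ≈ -26.187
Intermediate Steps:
Q(P) = 7*√P (Q(P) = -(-7)*√P = 7*√P)
((-6 - 7)/(-4 + 1))*(-10) + Q(6) = ((-6 - 7)/(-4 + 1))*(-10) + 7*√6 = -13/(-3)*(-10) + 7*√6 = -13*(-⅓)*(-10) + 7*√6 = (13/3)*(-10) + 7*√6 = -130/3 + 7*√6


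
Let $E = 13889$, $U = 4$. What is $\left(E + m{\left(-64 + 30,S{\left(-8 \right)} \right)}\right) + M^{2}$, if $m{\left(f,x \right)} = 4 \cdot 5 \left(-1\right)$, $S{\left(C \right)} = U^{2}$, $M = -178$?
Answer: $45553$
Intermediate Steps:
$S{\left(C \right)} = 16$ ($S{\left(C \right)} = 4^{2} = 16$)
$m{\left(f,x \right)} = -20$ ($m{\left(f,x \right)} = 20 \left(-1\right) = -20$)
$\left(E + m{\left(-64 + 30,S{\left(-8 \right)} \right)}\right) + M^{2} = \left(13889 - 20\right) + \left(-178\right)^{2} = 13869 + 31684 = 45553$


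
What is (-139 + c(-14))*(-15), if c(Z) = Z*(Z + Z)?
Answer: -3795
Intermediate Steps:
c(Z) = 2*Z² (c(Z) = Z*(2*Z) = 2*Z²)
(-139 + c(-14))*(-15) = (-139 + 2*(-14)²)*(-15) = (-139 + 2*196)*(-15) = (-139 + 392)*(-15) = 253*(-15) = -3795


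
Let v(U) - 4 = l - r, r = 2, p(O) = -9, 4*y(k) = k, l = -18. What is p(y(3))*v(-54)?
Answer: 144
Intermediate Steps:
y(k) = k/4
v(U) = -16 (v(U) = 4 + (-18 - 1*2) = 4 + (-18 - 2) = 4 - 20 = -16)
p(y(3))*v(-54) = -9*(-16) = 144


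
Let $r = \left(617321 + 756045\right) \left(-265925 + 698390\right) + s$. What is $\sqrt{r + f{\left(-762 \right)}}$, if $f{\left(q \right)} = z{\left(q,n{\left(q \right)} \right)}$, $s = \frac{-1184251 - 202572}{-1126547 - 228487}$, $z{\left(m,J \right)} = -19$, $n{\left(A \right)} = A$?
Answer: $\frac{\sqrt{1090530061054082235866658}}{1355034} \approx 7.7067 \cdot 10^{5}$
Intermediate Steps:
$s = \frac{1386823}{1355034}$ ($s = - \frac{1386823}{-1355034} = \left(-1386823\right) \left(- \frac{1}{1355034}\right) = \frac{1386823}{1355034} \approx 1.0235$)
$f{\left(q \right)} = -19$
$r = \frac{804799039056561283}{1355034}$ ($r = \left(617321 + 756045\right) \left(-265925 + 698390\right) + \frac{1386823}{1355034} = 1373366 \cdot 432465 + \frac{1386823}{1355034} = 593932727190 + \frac{1386823}{1355034} = \frac{804799039056561283}{1355034} \approx 5.9393 \cdot 10^{11}$)
$\sqrt{r + f{\left(-762 \right)}} = \sqrt{\frac{804799039056561283}{1355034} - 19} = \sqrt{\frac{804799039030815637}{1355034}} = \frac{\sqrt{1090530061054082235866658}}{1355034}$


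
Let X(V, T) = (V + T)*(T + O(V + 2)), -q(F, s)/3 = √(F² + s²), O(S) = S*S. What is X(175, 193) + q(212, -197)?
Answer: 11600096 - 3*√83753 ≈ 1.1599e+7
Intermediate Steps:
O(S) = S²
q(F, s) = -3*√(F² + s²)
X(V, T) = (T + V)*(T + (2 + V)²) (X(V, T) = (V + T)*(T + (V + 2)²) = (T + V)*(T + (2 + V)²))
X(175, 193) + q(212, -197) = (193² + 193*175 + 193*(2 + 175)² + 175*(2 + 175)²) - 3*√(212² + (-197)²) = (37249 + 33775 + 193*177² + 175*177²) - 3*√(44944 + 38809) = (37249 + 33775 + 193*31329 + 175*31329) - 3*√83753 = (37249 + 33775 + 6046497 + 5482575) - 3*√83753 = 11600096 - 3*√83753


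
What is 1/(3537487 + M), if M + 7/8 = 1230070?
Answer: 8/38140449 ≈ 2.0975e-7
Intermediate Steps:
M = 9840553/8 (M = -7/8 + 1230070 = 9840553/8 ≈ 1.2301e+6)
1/(3537487 + M) = 1/(3537487 + 9840553/8) = 1/(38140449/8) = 8/38140449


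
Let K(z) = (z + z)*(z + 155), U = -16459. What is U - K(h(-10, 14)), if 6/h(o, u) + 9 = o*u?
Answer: -365129191/22201 ≈ -16447.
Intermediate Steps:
h(o, u) = 6/(-9 + o*u)
K(z) = 2*z*(155 + z) (K(z) = (2*z)*(155 + z) = 2*z*(155 + z))
U - K(h(-10, 14)) = -16459 - 2*6/(-9 - 10*14)*(155 + 6/(-9 - 10*14)) = -16459 - 2*6/(-9 - 140)*(155 + 6/(-9 - 140)) = -16459 - 2*6/(-149)*(155 + 6/(-149)) = -16459 - 2*6*(-1/149)*(155 + 6*(-1/149)) = -16459 - 2*(-6)*(155 - 6/149)/149 = -16459 - 2*(-6)*23089/(149*149) = -16459 - 1*(-277068/22201) = -16459 + 277068/22201 = -365129191/22201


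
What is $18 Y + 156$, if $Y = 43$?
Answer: $930$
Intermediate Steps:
$18 Y + 156 = 18 \cdot 43 + 156 = 774 + 156 = 930$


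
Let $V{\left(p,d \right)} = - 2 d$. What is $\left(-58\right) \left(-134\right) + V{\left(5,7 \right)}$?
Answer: $7758$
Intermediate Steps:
$\left(-58\right) \left(-134\right) + V{\left(5,7 \right)} = \left(-58\right) \left(-134\right) - 14 = 7772 - 14 = 7758$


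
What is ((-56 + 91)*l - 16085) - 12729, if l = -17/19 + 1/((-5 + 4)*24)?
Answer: -13154129/456 ≈ -28847.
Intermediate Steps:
l = -427/456 (l = -17*1/19 + (1/24)/(-1) = -17/19 - 1*1/24 = -17/19 - 1/24 = -427/456 ≈ -0.93640)
((-56 + 91)*l - 16085) - 12729 = ((-56 + 91)*(-427/456) - 16085) - 12729 = (35*(-427/456) - 16085) - 12729 = (-14945/456 - 16085) - 12729 = -7349705/456 - 12729 = -13154129/456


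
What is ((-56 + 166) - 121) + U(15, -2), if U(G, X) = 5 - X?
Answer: -4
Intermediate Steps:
((-56 + 166) - 121) + U(15, -2) = ((-56 + 166) - 121) + (5 - 1*(-2)) = (110 - 121) + (5 + 2) = -11 + 7 = -4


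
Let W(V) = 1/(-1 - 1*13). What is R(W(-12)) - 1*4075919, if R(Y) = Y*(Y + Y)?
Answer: -399440061/98 ≈ -4.0759e+6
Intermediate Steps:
W(V) = -1/14 (W(V) = 1/(-1 - 13) = 1/(-14) = -1/14)
R(Y) = 2*Y² (R(Y) = Y*(2*Y) = 2*Y²)
R(W(-12)) - 1*4075919 = 2*(-1/14)² - 1*4075919 = 2*(1/196) - 4075919 = 1/98 - 4075919 = -399440061/98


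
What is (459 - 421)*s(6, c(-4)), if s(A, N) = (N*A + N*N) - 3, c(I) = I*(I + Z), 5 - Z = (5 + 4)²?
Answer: 3964046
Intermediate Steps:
Z = -76 (Z = 5 - (5 + 4)² = 5 - 1*9² = 5 - 1*81 = 5 - 81 = -76)
c(I) = I*(-76 + I) (c(I) = I*(I - 76) = I*(-76 + I))
s(A, N) = -3 + N² + A*N (s(A, N) = (A*N + N²) - 3 = (N² + A*N) - 3 = -3 + N² + A*N)
(459 - 421)*s(6, c(-4)) = (459 - 421)*(-3 + (-4*(-76 - 4))² + 6*(-4*(-76 - 4))) = 38*(-3 + (-4*(-80))² + 6*(-4*(-80))) = 38*(-3 + 320² + 6*320) = 38*(-3 + 102400 + 1920) = 38*104317 = 3964046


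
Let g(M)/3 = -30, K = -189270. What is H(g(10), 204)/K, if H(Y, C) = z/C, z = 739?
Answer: -739/38611080 ≈ -1.9140e-5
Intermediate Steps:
g(M) = -90 (g(M) = 3*(-30) = -90)
H(Y, C) = 739/C
H(g(10), 204)/K = (739/204)/(-189270) = (739*(1/204))*(-1/189270) = (739/204)*(-1/189270) = -739/38611080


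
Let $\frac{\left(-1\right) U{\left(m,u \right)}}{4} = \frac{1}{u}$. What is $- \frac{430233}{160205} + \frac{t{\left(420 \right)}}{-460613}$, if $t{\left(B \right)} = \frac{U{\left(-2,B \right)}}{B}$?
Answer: $- \frac{1747867451119739}{650849899965300} \approx -2.6855$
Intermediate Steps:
$U{\left(m,u \right)} = - \frac{4}{u}$
$t{\left(B \right)} = - \frac{4}{B^{2}}$ ($t{\left(B \right)} = \frac{\left(-4\right) \frac{1}{B}}{B} = - \frac{4}{B^{2}}$)
$- \frac{430233}{160205} + \frac{t{\left(420 \right)}}{-460613} = - \frac{430233}{160205} + \frac{\left(-4\right) \frac{1}{176400}}{-460613} = \left(-430233\right) \frac{1}{160205} + \left(-4\right) \frac{1}{176400} \left(- \frac{1}{460613}\right) = - \frac{430233}{160205} - - \frac{1}{20313033300} = - \frac{430233}{160205} + \frac{1}{20313033300} = - \frac{1747867451119739}{650849899965300}$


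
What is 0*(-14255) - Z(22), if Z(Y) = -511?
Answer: 511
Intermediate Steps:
0*(-14255) - Z(22) = 0*(-14255) - 1*(-511) = 0 + 511 = 511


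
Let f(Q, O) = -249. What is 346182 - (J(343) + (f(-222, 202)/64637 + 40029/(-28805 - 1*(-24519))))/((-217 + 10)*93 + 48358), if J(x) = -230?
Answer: 2791484989356543815/8063633935474 ≈ 3.4618e+5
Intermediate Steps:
346182 - (J(343) + (f(-222, 202)/64637 + 40029/(-28805 - 1*(-24519))))/((-217 + 10)*93 + 48358) = 346182 - (-230 + (-249/64637 + 40029/(-28805 - 1*(-24519))))/((-217 + 10)*93 + 48358) = 346182 - (-230 + (-249*1/64637 + 40029/(-28805 + 24519)))/(-207*93 + 48358) = 346182 - (-230 + (-249/64637 + 40029/(-4286)))/(-19251 + 48358) = 346182 - (-230 + (-249/64637 + 40029*(-1/4286)))/29107 = 346182 - (-230 + (-249/64637 - 40029/4286))/29107 = 346182 - (-230 - 2588421687/277034182)/29107 = 346182 - (-66306283547)/(277034182*29107) = 346182 - 1*(-66306283547/8063633935474) = 346182 + 66306283547/8063633935474 = 2791484989356543815/8063633935474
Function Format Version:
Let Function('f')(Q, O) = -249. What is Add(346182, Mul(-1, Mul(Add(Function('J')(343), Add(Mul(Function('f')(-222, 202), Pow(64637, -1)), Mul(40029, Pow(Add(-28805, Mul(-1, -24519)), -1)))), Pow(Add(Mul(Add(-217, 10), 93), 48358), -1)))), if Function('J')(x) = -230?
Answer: Rational(2791484989356543815, 8063633935474) ≈ 3.4618e+5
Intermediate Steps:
Add(346182, Mul(-1, Mul(Add(Function('J')(343), Add(Mul(Function('f')(-222, 202), Pow(64637, -1)), Mul(40029, Pow(Add(-28805, Mul(-1, -24519)), -1)))), Pow(Add(Mul(Add(-217, 10), 93), 48358), -1)))) = Add(346182, Mul(-1, Mul(Add(-230, Add(Mul(-249, Pow(64637, -1)), Mul(40029, Pow(Add(-28805, Mul(-1, -24519)), -1)))), Pow(Add(Mul(Add(-217, 10), 93), 48358), -1)))) = Add(346182, Mul(-1, Mul(Add(-230, Add(Mul(-249, Rational(1, 64637)), Mul(40029, Pow(Add(-28805, 24519), -1)))), Pow(Add(Mul(-207, 93), 48358), -1)))) = Add(346182, Mul(-1, Mul(Add(-230, Add(Rational(-249, 64637), Mul(40029, Pow(-4286, -1)))), Pow(Add(-19251, 48358), -1)))) = Add(346182, Mul(-1, Mul(Add(-230, Add(Rational(-249, 64637), Mul(40029, Rational(-1, 4286)))), Pow(29107, -1)))) = Add(346182, Mul(-1, Mul(Add(-230, Add(Rational(-249, 64637), Rational(-40029, 4286))), Rational(1, 29107)))) = Add(346182, Mul(-1, Mul(Add(-230, Rational(-2588421687, 277034182)), Rational(1, 29107)))) = Add(346182, Mul(-1, Mul(Rational(-66306283547, 277034182), Rational(1, 29107)))) = Add(346182, Mul(-1, Rational(-66306283547, 8063633935474))) = Add(346182, Rational(66306283547, 8063633935474)) = Rational(2791484989356543815, 8063633935474)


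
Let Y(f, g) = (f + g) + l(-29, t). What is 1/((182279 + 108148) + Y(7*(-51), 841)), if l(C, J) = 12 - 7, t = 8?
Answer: 1/290916 ≈ 3.4374e-6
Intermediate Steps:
l(C, J) = 5
Y(f, g) = 5 + f + g (Y(f, g) = (f + g) + 5 = 5 + f + g)
1/((182279 + 108148) + Y(7*(-51), 841)) = 1/((182279 + 108148) + (5 + 7*(-51) + 841)) = 1/(290427 + (5 - 357 + 841)) = 1/(290427 + 489) = 1/290916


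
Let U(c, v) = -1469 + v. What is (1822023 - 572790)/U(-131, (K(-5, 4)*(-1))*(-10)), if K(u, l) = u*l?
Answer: -1249233/1669 ≈ -748.49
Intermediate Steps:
K(u, l) = l*u
(1822023 - 572790)/U(-131, (K(-5, 4)*(-1))*(-10)) = (1822023 - 572790)/(-1469 + ((4*(-5))*(-1))*(-10)) = 1249233/(-1469 - 20*(-1)*(-10)) = 1249233/(-1469 + 20*(-10)) = 1249233/(-1469 - 200) = 1249233/(-1669) = 1249233*(-1/1669) = -1249233/1669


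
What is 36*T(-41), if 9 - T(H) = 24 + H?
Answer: 936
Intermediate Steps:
T(H) = -15 - H (T(H) = 9 - (24 + H) = 9 + (-24 - H) = -15 - H)
36*T(-41) = 36*(-15 - 1*(-41)) = 36*(-15 + 41) = 36*26 = 936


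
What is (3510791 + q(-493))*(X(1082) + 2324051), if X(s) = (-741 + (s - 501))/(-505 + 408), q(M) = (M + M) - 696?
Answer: 791069344671663/97 ≈ 8.1554e+12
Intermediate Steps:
q(M) = -696 + 2*M (q(M) = 2*M - 696 = -696 + 2*M)
X(s) = 1242/97 - s/97 (X(s) = (-741 + (-501 + s))/(-97) = (-1242 + s)*(-1/97) = 1242/97 - s/97)
(3510791 + q(-493))*(X(1082) + 2324051) = (3510791 + (-696 + 2*(-493)))*((1242/97 - 1/97*1082) + 2324051) = (3510791 + (-696 - 986))*((1242/97 - 1082/97) + 2324051) = (3510791 - 1682)*(160/97 + 2324051) = 3509109*(225433107/97) = 791069344671663/97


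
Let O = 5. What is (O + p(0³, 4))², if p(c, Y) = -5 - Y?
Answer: 16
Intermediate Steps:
(O + p(0³, 4))² = (5 + (-5 - 1*4))² = (5 + (-5 - 4))² = (5 - 9)² = (-4)² = 16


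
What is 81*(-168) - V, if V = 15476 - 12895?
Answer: -16189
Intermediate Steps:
V = 2581
81*(-168) - V = 81*(-168) - 1*2581 = -13608 - 2581 = -16189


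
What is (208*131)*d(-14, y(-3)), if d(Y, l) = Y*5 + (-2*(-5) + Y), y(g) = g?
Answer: -2016352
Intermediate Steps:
d(Y, l) = 10 + 6*Y (d(Y, l) = 5*Y + (10 + Y) = 10 + 6*Y)
(208*131)*d(-14, y(-3)) = (208*131)*(10 + 6*(-14)) = 27248*(10 - 84) = 27248*(-74) = -2016352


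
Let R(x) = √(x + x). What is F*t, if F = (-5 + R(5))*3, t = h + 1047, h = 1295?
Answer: -35130 + 7026*√10 ≈ -12912.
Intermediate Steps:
R(x) = √2*√x (R(x) = √(2*x) = √2*√x)
t = 2342 (t = 1295 + 1047 = 2342)
F = -15 + 3*√10 (F = (-5 + √2*√5)*3 = (-5 + √10)*3 = -15 + 3*√10 ≈ -5.5132)
F*t = (-15 + 3*√10)*2342 = -35130 + 7026*√10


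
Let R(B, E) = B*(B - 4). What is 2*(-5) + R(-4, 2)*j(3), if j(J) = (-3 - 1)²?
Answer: 502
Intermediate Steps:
R(B, E) = B*(-4 + B)
j(J) = 16 (j(J) = (-4)² = 16)
2*(-5) + R(-4, 2)*j(3) = 2*(-5) - 4*(-4 - 4)*16 = -10 - 4*(-8)*16 = -10 + 32*16 = -10 + 512 = 502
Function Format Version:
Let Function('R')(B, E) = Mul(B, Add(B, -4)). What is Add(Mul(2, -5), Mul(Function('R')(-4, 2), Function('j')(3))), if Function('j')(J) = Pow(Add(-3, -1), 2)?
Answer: 502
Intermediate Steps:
Function('R')(B, E) = Mul(B, Add(-4, B))
Function('j')(J) = 16 (Function('j')(J) = Pow(-4, 2) = 16)
Add(Mul(2, -5), Mul(Function('R')(-4, 2), Function('j')(3))) = Add(Mul(2, -5), Mul(Mul(-4, Add(-4, -4)), 16)) = Add(-10, Mul(Mul(-4, -8), 16)) = Add(-10, Mul(32, 16)) = Add(-10, 512) = 502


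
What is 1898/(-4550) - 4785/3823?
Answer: -1116454/669025 ≈ -1.6688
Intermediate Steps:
1898/(-4550) - 4785/3823 = 1898*(-1/4550) - 4785*1/3823 = -73/175 - 4785/3823 = -1116454/669025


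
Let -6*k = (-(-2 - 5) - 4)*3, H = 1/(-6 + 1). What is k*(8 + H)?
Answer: -117/10 ≈ -11.700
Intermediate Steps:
H = -⅕ (H = 1/(-5) = -⅕ ≈ -0.20000)
k = -3/2 (k = -(-(-2 - 5) - 4)*3/6 = -(-1*(-7) - 4)*3/6 = -(7 - 4)*3/6 = -3/2 ≈ -1.5000)
k*(8 + H) = -3*(8 - ⅕)/2 = -3/2*39/5 = -117/10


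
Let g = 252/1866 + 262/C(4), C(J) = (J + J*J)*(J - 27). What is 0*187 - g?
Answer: 31081/71530 ≈ 0.43452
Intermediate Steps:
C(J) = (-27 + J)*(J + J**2) (C(J) = (J + J**2)*(-27 + J) = (-27 + J)*(J + J**2))
g = -31081/71530 (g = 252/1866 + 262/((4*(-27 + 4**2 - 26*4))) = 252*(1/1866) + 262/((4*(-27 + 16 - 104))) = 42/311 + 262/((4*(-115))) = 42/311 + 262/(-460) = 42/311 + 262*(-1/460) = 42/311 - 131/230 = -31081/71530 ≈ -0.43452)
0*187 - g = 0*187 - 1*(-31081/71530) = 0 + 31081/71530 = 31081/71530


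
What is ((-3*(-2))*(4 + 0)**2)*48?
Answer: 4608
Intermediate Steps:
((-3*(-2))*(4 + 0)**2)*48 = (6*4**2)*48 = (6*16)*48 = 96*48 = 4608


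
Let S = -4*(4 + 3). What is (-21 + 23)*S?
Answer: -56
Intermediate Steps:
S = -28 (S = -4*7 = -28)
(-21 + 23)*S = (-21 + 23)*(-28) = 2*(-28) = -56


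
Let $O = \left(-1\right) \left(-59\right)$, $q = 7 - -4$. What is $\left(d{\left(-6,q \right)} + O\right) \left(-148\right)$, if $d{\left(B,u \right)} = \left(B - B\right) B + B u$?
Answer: $1036$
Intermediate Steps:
$q = 11$ ($q = 7 + 4 = 11$)
$d{\left(B,u \right)} = B u$ ($d{\left(B,u \right)} = 0 B + B u = 0 + B u = B u$)
$O = 59$
$\left(d{\left(-6,q \right)} + O\right) \left(-148\right) = \left(\left(-6\right) 11 + 59\right) \left(-148\right) = \left(-66 + 59\right) \left(-148\right) = \left(-7\right) \left(-148\right) = 1036$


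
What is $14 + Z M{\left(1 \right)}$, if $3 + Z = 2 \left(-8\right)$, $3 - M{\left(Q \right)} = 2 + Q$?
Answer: $14$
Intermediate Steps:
$M{\left(Q \right)} = 1 - Q$ ($M{\left(Q \right)} = 3 - \left(2 + Q\right) = 1 - Q$)
$Z = -19$ ($Z = -3 + 2 \left(-8\right) = -3 - 16 = -19$)
$14 + Z M{\left(1 \right)} = 14 - 19 \left(1 - 1\right) = 14 - 0 = 14 + 0 = 14$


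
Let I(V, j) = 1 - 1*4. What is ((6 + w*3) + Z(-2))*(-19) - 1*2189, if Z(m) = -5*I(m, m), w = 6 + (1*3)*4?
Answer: -3614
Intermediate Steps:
w = 18 (w = 6 + 3*4 = 6 + 12 = 18)
I(V, j) = -3 (I(V, j) = 1 - 4 = -3)
Z(m) = 15 (Z(m) = -5*(-3) = 15)
((6 + w*3) + Z(-2))*(-19) - 1*2189 = ((6 + 18*3) + 15)*(-19) - 1*2189 = ((6 + 54) + 15)*(-19) - 2189 = (60 + 15)*(-19) - 2189 = 75*(-19) - 2189 = -1425 - 2189 = -3614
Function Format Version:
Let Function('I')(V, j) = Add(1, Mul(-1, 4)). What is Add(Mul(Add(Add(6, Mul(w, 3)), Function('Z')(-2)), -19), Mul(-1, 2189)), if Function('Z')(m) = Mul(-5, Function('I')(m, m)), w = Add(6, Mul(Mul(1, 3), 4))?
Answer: -3614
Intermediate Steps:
w = 18 (w = Add(6, Mul(3, 4)) = Add(6, 12) = 18)
Function('I')(V, j) = -3 (Function('I')(V, j) = Add(1, -4) = -3)
Function('Z')(m) = 15 (Function('Z')(m) = Mul(-5, -3) = 15)
Add(Mul(Add(Add(6, Mul(w, 3)), Function('Z')(-2)), -19), Mul(-1, 2189)) = Add(Mul(Add(Add(6, Mul(18, 3)), 15), -19), Mul(-1, 2189)) = Add(Mul(Add(Add(6, 54), 15), -19), -2189) = Add(Mul(Add(60, 15), -19), -2189) = Add(Mul(75, -19), -2189) = Add(-1425, -2189) = -3614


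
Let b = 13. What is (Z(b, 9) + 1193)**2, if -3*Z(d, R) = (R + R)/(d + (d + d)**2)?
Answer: 675636324841/474721 ≈ 1.4232e+6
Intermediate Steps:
Z(d, R) = -2*R/(3*(d + 4*d**2)) (Z(d, R) = -(R + R)/(3*(d + (d + d)**2)) = -2*R/(3*(d + (2*d)**2)) = -2*R/(3*(d + 4*d**2)))
(Z(b, 9) + 1193)**2 = (-2/3*9/(13*(1 + 4*13)) + 1193)**2 = (-2/3*9*1/13/(1 + 52) + 1193)**2 = (-2/3*9*1/13/53 + 1193)**2 = (-2/3*9*1/13*1/53 + 1193)**2 = (-6/689 + 1193)**2 = (821971/689)**2 = 675636324841/474721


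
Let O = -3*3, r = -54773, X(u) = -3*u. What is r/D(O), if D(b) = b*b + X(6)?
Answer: -54773/63 ≈ -869.41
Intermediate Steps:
O = -9
D(b) = -18 + b² (D(b) = b*b - 3*6 = b² - 18 = -18 + b²)
r/D(O) = -54773/(-18 + (-9)²) = -54773/(-18 + 81) = -54773/63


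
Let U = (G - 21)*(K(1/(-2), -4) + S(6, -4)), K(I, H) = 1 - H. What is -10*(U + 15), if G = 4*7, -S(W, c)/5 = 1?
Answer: -150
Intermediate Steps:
S(W, c) = -5 (S(W, c) = -5*1 = -5)
G = 28
U = 0 (U = (28 - 21)*((1 - 1*(-4)) - 5) = 7*((1 + 4) - 5) = 7*(5 - 5) = 7*0 = 0)
-10*(U + 15) = -10*(0 + 15) = -10*15 = -150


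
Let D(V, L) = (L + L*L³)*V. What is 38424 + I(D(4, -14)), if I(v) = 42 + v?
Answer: 192074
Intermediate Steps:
D(V, L) = V*(L + L⁴) (D(V, L) = (L + L⁴)*V = V*(L + L⁴))
38424 + I(D(4, -14)) = 38424 + (42 - 14*4*(1 + (-14)³)) = 38424 + (42 - 14*4*(1 - 2744)) = 38424 + (42 - 14*4*(-2743)) = 38424 + (42 + 153608) = 38424 + 153650 = 192074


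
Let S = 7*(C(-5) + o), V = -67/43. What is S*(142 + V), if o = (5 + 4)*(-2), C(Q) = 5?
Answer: -549549/43 ≈ -12780.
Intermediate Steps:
o = -18 (o = 9*(-2) = -18)
V = -67/43 (V = -67*1/43 = -67/43 ≈ -1.5581)
S = -91 (S = 7*(5 - 18) = 7*(-13) = -91)
S*(142 + V) = -91*(142 - 67/43) = -91*6039/43 = -549549/43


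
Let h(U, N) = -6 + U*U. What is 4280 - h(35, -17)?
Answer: 3061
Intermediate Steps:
h(U, N) = -6 + U²
4280 - h(35, -17) = 4280 - (-6 + 35²) = 4280 - (-6 + 1225) = 4280 - 1*1219 = 4280 - 1219 = 3061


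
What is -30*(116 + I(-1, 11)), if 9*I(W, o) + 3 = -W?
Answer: -10420/3 ≈ -3473.3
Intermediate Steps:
I(W, o) = -1/3 - W/9 (I(W, o) = -1/3 + (-W)/9 = -1/3 - W/9)
-30*(116 + I(-1, 11)) = -30*(116 + (-1/3 - 1/9*(-1))) = -30*(116 + (-1/3 + 1/9)) = -30*(116 - 2/9) = -30*1042/9 = -10420/3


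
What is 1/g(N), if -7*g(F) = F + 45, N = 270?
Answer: -1/45 ≈ -0.022222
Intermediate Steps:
g(F) = -45/7 - F/7 (g(F) = -(F + 45)/7 = -(45 + F)/7 = -45/7 - F/7)
1/g(N) = 1/(-45/7 - 1/7*270) = 1/(-45/7 - 270/7) = 1/(-45) = -1/45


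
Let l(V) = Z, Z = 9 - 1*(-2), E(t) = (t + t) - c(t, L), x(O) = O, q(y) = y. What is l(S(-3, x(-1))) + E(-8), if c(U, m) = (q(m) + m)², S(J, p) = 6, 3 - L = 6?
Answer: -41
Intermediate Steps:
L = -3 (L = 3 - 1*6 = 3 - 6 = -3)
c(U, m) = 4*m² (c(U, m) = (m + m)² = (2*m)² = 4*m²)
E(t) = -36 + 2*t (E(t) = (t + t) - 4*(-3)² = 2*t - 4*9 = 2*t - 1*36 = 2*t - 36 = -36 + 2*t)
Z = 11 (Z = 9 + 2 = 11)
l(V) = 11
l(S(-3, x(-1))) + E(-8) = 11 + (-36 + 2*(-8)) = 11 + (-36 - 16) = 11 - 52 = -41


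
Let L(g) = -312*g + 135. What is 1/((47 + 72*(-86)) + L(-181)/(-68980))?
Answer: -68980/423938707 ≈ -0.00016271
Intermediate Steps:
L(g) = 135 - 312*g
1/((47 + 72*(-86)) + L(-181)/(-68980)) = 1/((47 + 72*(-86)) + (135 - 312*(-181))/(-68980)) = 1/((47 - 6192) + (135 + 56472)*(-1/68980)) = 1/(-6145 + 56607*(-1/68980)) = 1/(-6145 - 56607/68980) = 1/(-423938707/68980) = -68980/423938707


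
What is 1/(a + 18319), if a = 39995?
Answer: 1/58314 ≈ 1.7149e-5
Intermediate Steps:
1/(a + 18319) = 1/(39995 + 18319) = 1/58314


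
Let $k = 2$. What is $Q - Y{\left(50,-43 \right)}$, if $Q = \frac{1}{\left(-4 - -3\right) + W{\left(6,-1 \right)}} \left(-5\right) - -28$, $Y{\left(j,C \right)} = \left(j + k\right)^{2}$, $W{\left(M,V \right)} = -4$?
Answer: $-2675$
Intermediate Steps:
$Y{\left(j,C \right)} = \left(2 + j\right)^{2}$ ($Y{\left(j,C \right)} = \left(j + 2\right)^{2} = \left(2 + j\right)^{2}$)
$Q = 29$ ($Q = \frac{1}{\left(-4 - -3\right) - 4} \left(-5\right) - -28 = \frac{1}{\left(-4 + 3\right) - 4} \left(-5\right) + 28 = \frac{1}{-1 - 4} \left(-5\right) + 28 = \frac{1}{-5} \left(-5\right) + 28 = \left(- \frac{1}{5}\right) \left(-5\right) + 28 = 1 + 28 = 29$)
$Q - Y{\left(50,-43 \right)} = 29 - \left(2 + 50\right)^{2} = 29 - 52^{2} = 29 - 2704 = -2675$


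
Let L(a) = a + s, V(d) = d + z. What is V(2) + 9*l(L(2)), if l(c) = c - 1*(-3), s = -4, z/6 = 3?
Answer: 29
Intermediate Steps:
z = 18 (z = 6*3 = 18)
V(d) = 18 + d (V(d) = d + 18 = 18 + d)
L(a) = -4 + a (L(a) = a - 4 = -4 + a)
l(c) = 3 + c (l(c) = c + 3 = 3 + c)
V(2) + 9*l(L(2)) = (18 + 2) + 9*(3 + (-4 + 2)) = 20 + 9*(3 - 2) = 20 + 9*1 = 20 + 9 = 29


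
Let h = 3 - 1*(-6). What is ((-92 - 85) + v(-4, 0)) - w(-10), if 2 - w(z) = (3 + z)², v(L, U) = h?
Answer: -121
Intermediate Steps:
h = 9 (h = 3 + 6 = 9)
v(L, U) = 9
w(z) = 2 - (3 + z)²
((-92 - 85) + v(-4, 0)) - w(-10) = ((-92 - 85) + 9) - (2 - (3 - 10)²) = (-177 + 9) - (2 - 1*(-7)²) = -168 - (2 - 1*49) = -168 - (2 - 49) = -168 - 1*(-47) = -168 + 47 = -121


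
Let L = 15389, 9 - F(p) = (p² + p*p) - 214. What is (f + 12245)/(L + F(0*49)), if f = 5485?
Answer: 2955/2602 ≈ 1.1357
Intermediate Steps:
F(p) = 223 - 2*p² (F(p) = 9 - ((p² + p*p) - 214) = 9 - ((p² + p²) - 214) = 9 - (2*p² - 214) = 9 - (-214 + 2*p²) = 9 + (214 - 2*p²) = 223 - 2*p²)
(f + 12245)/(L + F(0*49)) = (5485 + 12245)/(15389 + (223 - 2*(0*49)²)) = 17730/(15389 + (223 - 2*0²)) = 17730/(15389 + (223 - 2*0)) = 17730/(15389 + (223 + 0)) = 17730/(15389 + 223) = 17730/15612 = 17730*(1/15612) = 2955/2602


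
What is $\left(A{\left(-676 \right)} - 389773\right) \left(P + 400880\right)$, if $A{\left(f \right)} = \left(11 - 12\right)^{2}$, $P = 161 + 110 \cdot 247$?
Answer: $-166904657892$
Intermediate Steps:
$P = 27331$ ($P = 161 + 27170 = 27331$)
$A{\left(f \right)} = 1$ ($A{\left(f \right)} = \left(-1\right)^{2} = 1$)
$\left(A{\left(-676 \right)} - 389773\right) \left(P + 400880\right) = \left(1 - 389773\right) \left(27331 + 400880\right) = \left(-389772\right) 428211 = -166904657892$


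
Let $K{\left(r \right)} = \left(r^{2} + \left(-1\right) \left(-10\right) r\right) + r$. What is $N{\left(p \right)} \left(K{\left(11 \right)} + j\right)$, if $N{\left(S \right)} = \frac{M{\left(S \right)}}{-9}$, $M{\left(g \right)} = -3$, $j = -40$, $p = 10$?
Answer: $\frac{202}{3} \approx 67.333$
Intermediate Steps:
$K{\left(r \right)} = r^{2} + 11 r$ ($K{\left(r \right)} = \left(r^{2} + 10 r\right) + r = r^{2} + 11 r$)
$N{\left(S \right)} = \frac{1}{3}$ ($N{\left(S \right)} = - \frac{3}{-9} = \left(-3\right) \left(- \frac{1}{9}\right) = \frac{1}{3}$)
$N{\left(p \right)} \left(K{\left(11 \right)} + j\right) = \frac{11 \left(11 + 11\right) - 40}{3} = \frac{11 \cdot 22 - 40}{3} = \frac{242 - 40}{3} = \frac{1}{3} \cdot 202 = \frac{202}{3}$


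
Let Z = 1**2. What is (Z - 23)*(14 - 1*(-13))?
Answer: -594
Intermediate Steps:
Z = 1
(Z - 23)*(14 - 1*(-13)) = (1 - 23)*(14 - 1*(-13)) = -22*(14 + 13) = -22*27 = -594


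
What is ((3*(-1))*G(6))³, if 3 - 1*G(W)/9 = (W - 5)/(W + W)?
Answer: -31255875/64 ≈ -4.8837e+5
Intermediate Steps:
G(W) = 27 - 9*(-5 + W)/(2*W) (G(W) = 27 - 9*(W - 5)/(W + W) = 27 - 9*(-5 + W)/(2*W))
((3*(-1))*G(6))³ = ((3*(-1))*((45/2)*(1 + 6)/6))³ = (-135*7/(2*6))³ = (-3*105/4)³ = (-315/4)³ = -31255875/64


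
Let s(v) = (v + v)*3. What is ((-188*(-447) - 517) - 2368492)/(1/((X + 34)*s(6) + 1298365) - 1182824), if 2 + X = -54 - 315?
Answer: 2939007676709/1521387261991 ≈ 1.9318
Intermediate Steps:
s(v) = 6*v (s(v) = (2*v)*3 = 6*v)
X = -371 (X = -2 + (-54 - 315) = -2 - 369 = -371)
((-188*(-447) - 517) - 2368492)/(1/((X + 34)*s(6) + 1298365) - 1182824) = ((-188*(-447) - 517) - 2368492)/(1/((-371 + 34)*(6*6) + 1298365) - 1182824) = ((84036 - 517) - 2368492)/(1/(-337*36 + 1298365) - 1182824) = (83519 - 2368492)/(1/(-12132 + 1298365) - 1182824) = -2284973/(1/1286233 - 1182824) = -2284973/(-1521387261991/1286233) = -2284973*(-1286233/1521387261991) = 2939007676709/1521387261991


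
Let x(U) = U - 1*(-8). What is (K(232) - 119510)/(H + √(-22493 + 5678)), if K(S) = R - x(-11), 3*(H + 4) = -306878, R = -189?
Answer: 22040103264/18836324687 + 1077264*I*√16815/94181623435 ≈ 1.1701 + 0.0014832*I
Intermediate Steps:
H = -306890/3 (H = -4 + (⅓)*(-306878) = -4 - 306878/3 = -306890/3 ≈ -1.0230e+5)
x(U) = 8 + U (x(U) = U + 8 = 8 + U)
K(S) = -186 (K(S) = -189 - (8 - 11) = -189 - 1*(-3) = -189 + 3 = -186)
(K(232) - 119510)/(H + √(-22493 + 5678)) = (-186 - 119510)/(-306890/3 + √(-22493 + 5678)) = -119696/(-306890/3 + √(-16815)) = -119696/(-306890/3 + I*√16815)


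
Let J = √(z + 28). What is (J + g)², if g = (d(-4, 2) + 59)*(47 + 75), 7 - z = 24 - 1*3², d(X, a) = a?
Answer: 55383384 + 29768*√5 ≈ 5.5450e+7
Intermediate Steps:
z = -8 (z = 7 - (24 - 1*3²) = 7 - (24 - 1*9) = 7 - (24 - 9) = 7 - 1*15 = 7 - 15 = -8)
g = 7442 (g = (2 + 59)*(47 + 75) = 61*122 = 7442)
J = 2*√5 (J = √(-8 + 28) = √20 = 2*√5 ≈ 4.4721)
(J + g)² = (2*√5 + 7442)² = (7442 + 2*√5)²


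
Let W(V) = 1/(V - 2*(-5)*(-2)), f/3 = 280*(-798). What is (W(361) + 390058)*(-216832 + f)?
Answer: -117999891459408/341 ≈ -3.4604e+11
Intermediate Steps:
f = -670320 (f = 3*(280*(-798)) = 3*(-223440) = -670320)
W(V) = 1/(-20 + V) (W(V) = 1/(V + 10*(-2)) = 1/(V - 20) = 1/(-20 + V))
(W(361) + 390058)*(-216832 + f) = (1/(-20 + 361) + 390058)*(-216832 - 670320) = (1/341 + 390058)*(-887152) = (133009779/341)*(-887152) = -117999891459408/341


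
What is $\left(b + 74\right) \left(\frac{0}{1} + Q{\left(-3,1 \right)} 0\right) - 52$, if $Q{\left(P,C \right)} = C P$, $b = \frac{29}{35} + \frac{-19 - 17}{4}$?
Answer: $-52$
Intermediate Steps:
$b = - \frac{286}{35}$ ($b = 29 \cdot \frac{1}{35} + \left(-19 - 17\right) \frac{1}{4} = \frac{29}{35} - 9 = - \frac{286}{35} \approx -8.1714$)
$\left(b + 74\right) \left(\frac{0}{1} + Q{\left(-3,1 \right)} 0\right) - 52 = \left(- \frac{286}{35} + 74\right) \left(\frac{0}{1} + 1 \left(-3\right) 0\right) - 52 = \frac{2304 \left(0 \cdot 1 - 0\right)}{35} - 52 = \frac{2304 \left(0 + 0\right)}{35} - 52 = \frac{2304}{35} \cdot 0 - 52 = 0 - 52 = -52$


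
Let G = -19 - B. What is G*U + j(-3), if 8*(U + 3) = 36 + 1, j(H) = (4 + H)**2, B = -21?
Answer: 17/4 ≈ 4.2500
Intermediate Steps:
G = 2 (G = -19 - 1*(-21) = -19 + 21 = 2)
U = 13/8 (U = -3 + (36 + 1)/8 = -3 + (1/8)*37 = -3 + 37/8 = 13/8 ≈ 1.6250)
G*U + j(-3) = 2*(13/8) + (4 - 3)**2 = 13/4 + 1**2 = 13/4 + 1 = 17/4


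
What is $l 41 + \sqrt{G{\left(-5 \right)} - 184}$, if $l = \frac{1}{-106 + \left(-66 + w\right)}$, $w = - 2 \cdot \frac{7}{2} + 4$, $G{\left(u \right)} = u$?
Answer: $- \frac{41}{175} + 3 i \sqrt{21} \approx -0.23429 + 13.748 i$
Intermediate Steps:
$w = -3$ ($w = - 2 \cdot 7 \cdot \frac{1}{2} + 4 = \left(-2\right) \frac{7}{2} + 4 = -7 + 4 = -3$)
$l = - \frac{1}{175}$ ($l = \frac{1}{-106 - 69} = \frac{1}{-175} = - \frac{1}{175} \approx -0.0057143$)
$l 41 + \sqrt{G{\left(-5 \right)} - 184} = \left(- \frac{1}{175}\right) 41 + \sqrt{-5 - 184} = - \frac{41}{175} + \sqrt{-189} = - \frac{41}{175} + 3 i \sqrt{21}$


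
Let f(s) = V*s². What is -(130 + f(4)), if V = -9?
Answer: 14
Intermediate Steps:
f(s) = -9*s²
-(130 + f(4)) = -(130 - 9*4²) = -(130 - 9*16) = -(130 - 144) = -1*(-14) = 14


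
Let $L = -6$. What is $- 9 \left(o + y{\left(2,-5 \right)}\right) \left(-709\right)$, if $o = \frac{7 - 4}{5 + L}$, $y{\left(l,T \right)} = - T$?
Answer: $12762$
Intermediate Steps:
$o = -3$ ($o = \frac{7 - 4}{5 - 6} = \frac{3}{-1} = 3 \left(-1\right) = -3$)
$- 9 \left(o + y{\left(2,-5 \right)}\right) \left(-709\right) = - 9 \left(-3 - -5\right) \left(-709\right) = - 9 \left(-3 + 5\right) \left(-709\right) = \left(-9\right) 2 \left(-709\right) = \left(-18\right) \left(-709\right) = 12762$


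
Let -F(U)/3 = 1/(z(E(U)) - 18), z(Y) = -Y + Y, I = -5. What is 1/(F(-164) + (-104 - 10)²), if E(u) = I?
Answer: 6/77977 ≈ 7.6946e-5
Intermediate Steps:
E(u) = -5
z(Y) = 0
F(U) = ⅙ (F(U) = -3/(0 - 18) = -3/(-18) = -3*(-1/18) = ⅙)
1/(F(-164) + (-104 - 10)²) = 1/(⅙ + (-104 - 10)²) = 1/(⅙ + (-114)²) = 1/(⅙ + 12996) = 1/(77977/6) = 6/77977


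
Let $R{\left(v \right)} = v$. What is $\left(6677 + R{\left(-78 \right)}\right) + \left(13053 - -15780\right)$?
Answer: $35432$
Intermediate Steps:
$\left(6677 + R{\left(-78 \right)}\right) + \left(13053 - -15780\right) = \left(6677 - 78\right) + \left(13053 - -15780\right) = 6599 + \left(13053 + 15780\right) = 6599 + 28833 = 35432$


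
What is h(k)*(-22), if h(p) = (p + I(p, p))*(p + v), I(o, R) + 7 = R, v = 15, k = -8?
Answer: 3542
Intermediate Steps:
I(o, R) = -7 + R
h(p) = (-7 + 2*p)*(15 + p) (h(p) = (p + (-7 + p))*(p + 15) = (-7 + 2*p)*(15 + p))
h(k)*(-22) = (-105 + 2*(-8)² + 23*(-8))*(-22) = (-105 + 2*64 - 184)*(-22) = (-105 + 128 - 184)*(-22) = -161*(-22) = 3542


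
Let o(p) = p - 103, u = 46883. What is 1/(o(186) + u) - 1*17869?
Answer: -839235453/46966 ≈ -17869.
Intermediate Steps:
o(p) = -103 + p
1/(o(186) + u) - 1*17869 = 1/((-103 + 186) + 46883) - 1*17869 = 1/(83 + 46883) - 17869 = 1/46966 - 17869 = -839235453/46966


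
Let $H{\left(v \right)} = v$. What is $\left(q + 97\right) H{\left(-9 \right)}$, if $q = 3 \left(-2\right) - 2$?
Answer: $-801$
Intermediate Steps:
$q = -8$ ($q = -6 - 2 = -8$)
$\left(q + 97\right) H{\left(-9 \right)} = \left(-8 + 97\right) \left(-9\right) = 89 \left(-9\right) = -801$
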